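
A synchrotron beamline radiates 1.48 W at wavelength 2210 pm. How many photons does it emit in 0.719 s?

Total energy: E_total = P·t = 1.48 × 0.719 = 1.064 J.
Per-photon energy: E = 8.988e-17 J.
N = E_total / E_photon = 1.18e16.

1.18e16 photons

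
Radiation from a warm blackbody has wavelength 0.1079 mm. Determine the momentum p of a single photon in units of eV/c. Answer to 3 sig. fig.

0.0115 eV/c

Convert to SI: λ = 0.1079 mm = 1.079e-4 m.
Apply p = h/λ: p = 6.141e-30 kg·m/s.
Converting to eV/c: p = 0.01149 eV/c ≈ 0.0115 eV/c.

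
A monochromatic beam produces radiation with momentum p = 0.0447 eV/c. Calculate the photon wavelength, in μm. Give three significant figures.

27.7 μm

Take h = 6.62607015 × 10^-34 J·s, c = 2.99792458 × 10^8 m/s, 1 eV = 1.602176634 × 10^-19 J.
Convert to SI: p = 0.0447 eV/c = 2.3889 × 10^-29 kg·m/s.
Since λ = h/p for a photon, λ = 2.774 × 10^-5 m.
Converting to μm: λ = 27.74 μm ≈ 27.7 μm.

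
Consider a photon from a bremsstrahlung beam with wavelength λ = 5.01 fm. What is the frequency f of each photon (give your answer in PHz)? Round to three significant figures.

5.98e7 PHz

(c = 2.99792458e8 m/s.)
First convert: λ = 5.01 fm = 5.01e-15 m.
Apply f = c/λ: f = 5.984e22 Hz.
Converting to PHz: f = 5.984e7 PHz ≈ 5.98e7 PHz.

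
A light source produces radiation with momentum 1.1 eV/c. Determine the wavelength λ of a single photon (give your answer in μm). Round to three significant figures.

First convert: p = 1.1 eV/c = 5.8787 × 10^-28 kg·m/s.
Since λ = h/p for a photon, λ = 1.127 × 10^-6 m.
Converting to μm: λ = 1.127 μm ≈ 1.13 μm.

1.13 μm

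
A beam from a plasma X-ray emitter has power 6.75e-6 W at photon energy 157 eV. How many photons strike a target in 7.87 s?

Total energy: E_total = P·t = 6.75e-6 × 7.87 = 5.312e-5 J.
Per-photon energy: E = 2.515e-17 J.
N = E_total / E_photon = 2.11e12.

2.11e12 photons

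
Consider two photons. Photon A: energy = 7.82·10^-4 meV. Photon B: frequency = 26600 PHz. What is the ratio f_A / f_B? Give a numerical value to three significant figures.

7.11·10^-12

f_A = 1.891·10^8 Hz (from energy = 7.82·10^-4 meV, via f = E/h).
f_B = 2.660·10^19 Hz (from frequency = 26600 PHz, via f given directly).
Ratio = 1.891·10^8 / 2.660·10^19 = 7.11·10^-12.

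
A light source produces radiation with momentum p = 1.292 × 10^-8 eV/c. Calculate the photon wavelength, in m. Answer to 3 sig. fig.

96.0 m

Convert to SI: p = 1.292 × 10^-8 eV/c = 6.9048 × 10^-36 kg·m/s.
For a photon λ = h/p, so λ = 95.96 m.
So λ ≈ 96.0 m.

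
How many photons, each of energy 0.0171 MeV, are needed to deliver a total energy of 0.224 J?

8.18e13 photons

Per-photon energy: E = 2.740e-15 J (from energy = 0.0171 MeV).
N = E_total / E_photon = 0.224 J / 2.740e-15 J = 8.18e13.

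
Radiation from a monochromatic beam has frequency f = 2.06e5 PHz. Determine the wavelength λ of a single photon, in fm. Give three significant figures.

(c = 2.99792458e8 m/s.)
Convert to SI: f = 2.06e5 PHz = 2.06e20 Hz.
The photon relation is λ = c/f, giving λ = 1.455e-12 m.
Converting to fm: λ = 1455 fm ≈ 1460 fm.

1460 fm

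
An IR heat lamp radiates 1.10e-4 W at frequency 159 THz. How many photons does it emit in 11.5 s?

1.20e16 photons

Total energy: E_total = P·t = 1.10e-4 × 11.5 = 0.001265 J.
Per-photon energy: E = 1.054e-19 J.
N = E_total / E_photon = 1.20e16.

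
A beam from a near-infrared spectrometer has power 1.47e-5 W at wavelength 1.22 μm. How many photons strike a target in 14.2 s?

Total energy: E_total = P·t = 1.47e-5 × 14.2 = 2.087e-4 J.
Per-photon energy: E = 1.628e-19 J.
N = E_total / E_photon = 1.28e15.

1.28e15 photons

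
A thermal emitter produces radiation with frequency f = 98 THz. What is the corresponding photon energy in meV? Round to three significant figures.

405 meV

Use h = 6.62607015 × 10^-34 J·s, 1 eV = 1.602176634 × 10^-19 J.
In SI units: f = 98 THz = 9.8 × 10^13 Hz.
Since E = hf for a photon, E = 6.494 × 10^-20 J.
Converting to meV: E = 405.3 meV ≈ 405 meV.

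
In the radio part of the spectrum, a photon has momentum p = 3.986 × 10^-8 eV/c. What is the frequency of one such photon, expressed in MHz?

9.64 MHz

In SI units: p = 3.986 × 10^-8 eV/c = 2.1302 × 10^-35 kg·m/s.
The photon relation is f = pc/h, giving f = 9.638 × 10^6 Hz.
Converting to MHz: f = 9.638 MHz ≈ 9.64 MHz.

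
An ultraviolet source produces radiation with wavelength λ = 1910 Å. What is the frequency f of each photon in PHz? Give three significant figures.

1.57 PHz

Convert to SI: λ = 1910 Å = 1.91·10^-7 m.
The photon relation is f = c/λ, giving f = 1.570·10^15 Hz.
Converting to PHz: f = 1.570 PHz ≈ 1.57 PHz.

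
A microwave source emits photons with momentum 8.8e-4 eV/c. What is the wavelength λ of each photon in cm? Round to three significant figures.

Convert to SI: p = 8.8e-4 eV/c = 4.7030e-31 kg·m/s.
The photon relation is λ = h/p, giving λ = 0.001409 m.
Converting to cm: λ = 0.1409 cm ≈ 0.141 cm.

0.141 cm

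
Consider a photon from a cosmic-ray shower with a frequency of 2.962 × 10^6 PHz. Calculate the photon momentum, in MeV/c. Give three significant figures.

Convert to SI: f = 2.962 × 10^6 PHz = 2.962 × 10^21 Hz.
For a photon p = hf/c, so p = 6.547 × 10^-21 kg·m/s.
Converting to MeV/c: p = 12.25 MeV/c ≈ 12.2 MeV/c.

12.2 MeV/c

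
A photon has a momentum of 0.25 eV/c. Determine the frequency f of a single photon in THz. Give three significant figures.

Convert to SI: p = 0.25 eV/c = 1.3361e-28 kg·m/s.
For a photon f = pc/h, so f = 6.045e13 Hz.
Converting to THz: f = 60.45 THz ≈ 60.4 THz.

60.4 THz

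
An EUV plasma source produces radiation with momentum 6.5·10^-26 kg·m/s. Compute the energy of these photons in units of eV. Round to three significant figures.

122 eV

For a photon E = pc, so E = 1.949·10^-17 J.
Converting to eV: E = 121.6 eV ≈ 122 eV.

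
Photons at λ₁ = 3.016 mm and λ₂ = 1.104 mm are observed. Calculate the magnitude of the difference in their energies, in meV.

Using E = hc/λ: E₁ = 6.5864 × 10^-23 J, E₂ = 1.7993 × 10^-22 J.
|ΔE| = |6.5864 × 10^-23 − 1.7993 × 10^-22| = 1.14 × 10^-22 J = 0.712 meV.

0.712 meV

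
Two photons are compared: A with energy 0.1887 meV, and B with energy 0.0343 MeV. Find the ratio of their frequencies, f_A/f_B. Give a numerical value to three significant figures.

f_A = 4.563e10 Hz (from energy = 0.1887 meV, via f = E/h).
f_B = 8.294e18 Hz (from energy = 0.0343 MeV, via f = E/h).
Ratio = 4.563e10 / 8.294e18 = 5.50e-9.

5.50e-9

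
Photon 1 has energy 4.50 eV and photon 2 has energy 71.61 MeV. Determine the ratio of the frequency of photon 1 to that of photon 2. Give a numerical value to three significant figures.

f_1 = 1.088e15 Hz (from energy = 4.50 eV, via f = E/h).
f_2 = 1.732e22 Hz (from energy = 71.61 MeV, via f = E/h).
Ratio = 1.088e15 / 1.732e22 = 6.28e-8.

6.28e-8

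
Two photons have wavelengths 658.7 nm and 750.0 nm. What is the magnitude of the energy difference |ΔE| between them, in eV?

0.229 eV

Using E = hc/λ: E₁ = 3.0157e-19 J, E₂ = 2.6486e-19 J.
|ΔE| = |3.0157e-19 − 2.6486e-19| = 3.67e-20 J = 0.229 eV.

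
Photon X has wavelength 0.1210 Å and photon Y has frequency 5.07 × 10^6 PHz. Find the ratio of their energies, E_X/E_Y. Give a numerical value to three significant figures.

4.89 × 10^-3

E_X = 1.642 × 10^-14 J (from wavelength = 0.1210 Å, via E = hc/λ).
E_Y = 3.359 × 10^-12 J (from frequency = 5.07 × 10^6 PHz, via E = hf).
Ratio = 1.642 × 10^-14 / 3.359 × 10^-12 = 4.89 × 10^-3.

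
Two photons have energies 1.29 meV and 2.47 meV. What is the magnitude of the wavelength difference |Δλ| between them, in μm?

459 μm

Using λ = hc/E: λ₁ = 9.611e-4 m, λ₂ = 5.020e-4 m.
|Δλ| = |9.611e-4 − 5.020e-4| = 4.59e-4 m = 459 μm.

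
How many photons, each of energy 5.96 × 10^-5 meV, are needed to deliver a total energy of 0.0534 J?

Per-photon energy: E = 9.549 × 10^-27 J (from energy = 5.96 × 10^-5 meV).
N = E_total / E_photon = 0.0534 J / 9.549 × 10^-27 J = 5.59 × 10^24.

5.59 × 10^24 photons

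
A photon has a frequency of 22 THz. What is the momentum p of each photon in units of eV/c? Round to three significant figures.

Take h = 6.62607015e-34 J·s, c = 2.99792458e8 m/s, 1 eV = 1.602176634e-19 J.
First convert: f = 22 THz = 2.2e13 Hz.
Apply p = hf/c: p = 4.862e-29 kg·m/s.
Converting to eV/c: p = 0.09098 eV/c ≈ 0.0910 eV/c.

0.0910 eV/c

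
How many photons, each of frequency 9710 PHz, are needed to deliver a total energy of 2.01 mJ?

3.12e11 photons

Per-photon energy: E = 6.434e-15 J (from frequency = 9710 PHz).
N = E_total / E_photon = 0.00201 J / 6.434e-15 J = 3.12e11.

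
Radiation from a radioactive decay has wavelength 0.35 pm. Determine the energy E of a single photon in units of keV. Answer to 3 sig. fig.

3540 keV

Convert to SI: λ = 0.35 pm = 3.5e-13 m.
Apply E = hc/λ: E = 5.676e-13 J.
Converting to keV: E = 3542 keV ≈ 3540 keV.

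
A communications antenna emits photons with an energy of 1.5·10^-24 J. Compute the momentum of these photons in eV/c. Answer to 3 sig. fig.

9.36·10^-6 eV/c

The photon relation is p = E/c, giving p = 5.003·10^-33 kg·m/s.
Converting to eV/c: p = 9.362·10^-6 eV/c ≈ 9.36·10^-6 eV/c.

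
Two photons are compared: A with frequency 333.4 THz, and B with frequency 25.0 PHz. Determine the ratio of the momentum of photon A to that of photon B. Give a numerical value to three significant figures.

p_A = 7.369 × 10^-28 kg·m/s (from frequency = 333.4 THz, via p = hf/c).
p_B = 5.526 × 10^-26 kg·m/s (from frequency = 25.0 PHz, via p = hf/c).
Ratio = 7.369 × 10^-28 / 5.526 × 10^-26 = 0.0133.

0.0133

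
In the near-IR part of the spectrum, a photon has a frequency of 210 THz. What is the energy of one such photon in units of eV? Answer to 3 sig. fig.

First convert: f = 210 THz = 2.10 × 10^14 Hz.
The photon relation is E = hf, giving E = 1.391 × 10^-19 J.
Converting to eV: E = 0.8685 eV ≈ 0.868 eV.

0.868 eV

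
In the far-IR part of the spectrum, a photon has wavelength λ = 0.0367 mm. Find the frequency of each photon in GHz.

In SI units: λ = 0.0367 mm = 3.67e-5 m.
Since f = c/λ for a photon, f = 8.169e12 Hz.
Converting to GHz: f = 8169 GHz ≈ 8170 GHz.

8170 GHz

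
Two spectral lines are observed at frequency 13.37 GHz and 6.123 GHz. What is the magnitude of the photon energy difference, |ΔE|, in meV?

0.0300 meV

Using E = hf: E₁ = 8.8591 × 10^-24 J, E₂ = 4.0571 × 10^-24 J.
|ΔE| = |8.8591 × 10^-24 − 4.0571 × 10^-24| = 4.80 × 10^-24 J = 0.0300 meV.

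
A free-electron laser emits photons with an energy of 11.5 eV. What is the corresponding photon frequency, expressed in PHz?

(h = 6.62607015e-34 J·s, 1 eV = 1.602176634e-19 J.)
In SI units: E = 11.5 eV = 1.8425e-18 J.
Apply f = E/h: f = 2.781e15 Hz.
Converting to PHz: f = 2.781 PHz ≈ 2.78 PHz.

2.78 PHz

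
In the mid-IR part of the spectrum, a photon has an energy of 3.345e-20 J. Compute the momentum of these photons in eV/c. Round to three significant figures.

(c = 2.99792458e8 m/s, 1 eV = 1.602176634e-19 J.)
Since p = E/c for a photon, p = 1.116e-28 kg·m/s.
Converting to eV/c: p = 0.2088 eV/c ≈ 0.209 eV/c.

0.209 eV/c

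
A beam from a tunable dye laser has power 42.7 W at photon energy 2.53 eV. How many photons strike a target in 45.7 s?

Total energy: E_total = P·t = 42.7 × 45.7 = 1951 J.
Per-photon energy: E = 4.054·10^-19 J.
N = E_total / E_photon = 4.81·10^21.

4.81·10^21 photons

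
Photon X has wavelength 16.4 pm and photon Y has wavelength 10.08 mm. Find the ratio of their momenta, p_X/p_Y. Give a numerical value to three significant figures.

p_X = 4.040 × 10^-23 kg·m/s (from wavelength = 16.4 pm, via p = h/λ).
p_Y = 6.573 × 10^-32 kg·m/s (from wavelength = 10.08 mm, via p = h/λ).
Ratio = 4.040 × 10^-23 / 6.573 × 10^-32 = 6.15 × 10^8.

6.15 × 10^8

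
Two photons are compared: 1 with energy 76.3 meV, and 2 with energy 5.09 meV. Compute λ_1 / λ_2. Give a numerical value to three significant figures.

λ_1 = 1.625 × 10^-5 m (from energy = 76.3 meV, via λ = hc/E).
λ_2 = 2.436 × 10^-4 m (from energy = 5.09 meV, via λ = hc/E).
Ratio = 1.625 × 10^-5 / 2.436 × 10^-4 = 0.0667.

0.0667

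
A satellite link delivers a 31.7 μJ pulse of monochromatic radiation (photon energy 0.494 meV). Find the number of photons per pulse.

Per-photon energy: E = 7.915·10^-23 J (from energy = 0.494 meV).
N = E_total / E_photon = 3.17·10^-5 J / 7.915·10^-23 J = 4.01·10^17.

4.01·10^17 photons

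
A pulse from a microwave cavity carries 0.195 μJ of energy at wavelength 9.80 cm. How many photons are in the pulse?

Per-photon energy: E = 2.027 × 10^-24 J (from wavelength = 9.80 cm).
N = E_total / E_photon = 1.95 × 10^-7 J / 2.027 × 10^-24 J = 9.62 × 10^16.

9.62 × 10^16 photons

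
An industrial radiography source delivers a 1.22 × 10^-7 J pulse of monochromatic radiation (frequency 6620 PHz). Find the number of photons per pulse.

2.78 × 10^7 photons

Per-photon energy: E = 4.386 × 10^-15 J (from frequency = 6620 PHz).
N = E_total / E_photon = 1.22 × 10^-7 J / 4.386 × 10^-15 J = 2.78 × 10^7.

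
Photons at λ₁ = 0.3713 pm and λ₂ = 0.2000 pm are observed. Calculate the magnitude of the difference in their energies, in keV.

Using E = hc/λ: E₁ = 5.3500e-13 J, E₂ = 9.9322e-13 J.
|ΔE| = |5.3500e-13 − 9.9322e-13| = 4.58e-13 J = 2860 keV.

2860 keV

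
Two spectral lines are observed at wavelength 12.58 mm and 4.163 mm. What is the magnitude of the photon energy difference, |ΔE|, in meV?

0.199 meV

Using E = hc/λ: E₁ = 1.5791 × 10^-23 J, E₂ = 4.7717 × 10^-23 J.
|ΔE| = |1.5791 × 10^-23 − 4.7717 × 10^-23| = 3.19 × 10^-23 J = 0.199 meV.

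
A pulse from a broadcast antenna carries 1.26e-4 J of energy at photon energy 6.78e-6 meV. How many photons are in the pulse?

1.16e23 photons

Per-photon energy: E = 1.086e-27 J (from energy = 6.78e-6 meV).
N = E_total / E_photon = 1.26e-4 J / 1.086e-27 J = 1.16e23.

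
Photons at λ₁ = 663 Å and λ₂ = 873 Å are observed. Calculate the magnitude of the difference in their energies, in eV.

4.50 eV

Using E = hc/λ: E₁ = 2.996 × 10^-18 J, E₂ = 2.275 × 10^-18 J.
|ΔE| = |2.996 × 10^-18 − 2.275 × 10^-18| = 7.21 × 10^-19 J = 4.50 eV.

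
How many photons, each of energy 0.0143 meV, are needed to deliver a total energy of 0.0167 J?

7.29e21 photons

Per-photon energy: E = 2.291e-24 J (from energy = 0.0143 meV).
N = E_total / E_photon = 0.0167 J / 2.291e-24 J = 7.29e21.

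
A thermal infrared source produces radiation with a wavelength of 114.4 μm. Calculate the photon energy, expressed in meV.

10.8 meV

In SI units: λ = 114.4 μm = 1.144e-4 m.
The photon relation is E = hc/λ, giving E = 1.736e-21 J.
Converting to meV: E = 10.84 meV ≈ 10.8 meV.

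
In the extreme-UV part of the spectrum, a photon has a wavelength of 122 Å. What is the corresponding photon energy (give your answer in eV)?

(h = 6.62607015e-34 J·s, c = 2.99792458e8 m/s, 1 eV = 1.602176634e-19 J.)
First convert: λ = 122 Å = 1.22e-8 m.
Apply E = hc/λ: E = 1.628e-17 J.
Converting to eV: E = 101.6 eV ≈ 102 eV.

102 eV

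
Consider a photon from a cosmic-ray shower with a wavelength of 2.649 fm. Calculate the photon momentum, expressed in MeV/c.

468 MeV/c

Take h = 6.62607015e-34 J·s, c = 2.99792458e8 m/s, 1 eV = 1.602176634e-19 J.
First convert: λ = 2.649 fm = 2.649e-15 m.
For a photon p = h/λ, so p = 2.501e-19 kg·m/s.
Converting to MeV/c: p = 468.0 MeV/c ≈ 468 MeV/c.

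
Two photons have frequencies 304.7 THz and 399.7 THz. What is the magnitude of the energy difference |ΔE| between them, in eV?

0.393 eV

Using E = hf: E₁ = 2.0190·10^-19 J, E₂ = 2.6484·10^-19 J.
|ΔE| = |2.0190·10^-19 − 2.6484·10^-19| = 6.29·10^-20 J = 0.393 eV.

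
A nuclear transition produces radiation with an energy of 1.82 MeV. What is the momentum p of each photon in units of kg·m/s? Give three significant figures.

Take c = 2.99792458e8 m/s, 1 eV = 1.602176634e-19 J.
Convert to SI: E = 1.82 MeV = 2.9160e-13 J.
Since p = E/c for a photon, p = 9.727e-22 kg·m/s.
So p ≈ 9.73e-22 kg·m/s.

9.73e-22 kg·m/s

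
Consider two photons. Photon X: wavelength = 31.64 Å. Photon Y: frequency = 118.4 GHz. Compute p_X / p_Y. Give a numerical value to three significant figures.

p_X = 2.094e-25 kg·m/s (from wavelength = 31.64 Å, via p = h/λ).
p_Y = 2.617e-31 kg·m/s (from frequency = 118.4 GHz, via p = hf/c).
Ratio = 2.094e-25 / 2.617e-31 = 8.00e5.

8.00e5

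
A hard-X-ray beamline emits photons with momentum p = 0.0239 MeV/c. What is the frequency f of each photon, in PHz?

In SI units: p = 0.0239 MeV/c = 1.2773 × 10^-23 kg·m/s.
For a photon f = pc/h, so f = 5.779 × 10^18 Hz.
Converting to PHz: f = 5779 PHz ≈ 5780 PHz.

5780 PHz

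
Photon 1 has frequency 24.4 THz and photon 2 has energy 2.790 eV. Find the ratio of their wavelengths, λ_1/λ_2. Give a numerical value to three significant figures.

λ_1 = 1.229 × 10^-5 m (from frequency = 24.4 THz, via λ = c/f).
λ_2 = 4.444 × 10^-7 m (from energy = 2.790 eV, via λ = hc/E).
Ratio = 1.229 × 10^-5 / 4.444 × 10^-7 = 27.6.

27.6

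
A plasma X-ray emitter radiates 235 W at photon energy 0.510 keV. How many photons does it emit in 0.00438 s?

1.26·10^16 photons

Total energy: E_total = P·t = 235 × 0.00438 = 1.029 J.
Per-photon energy: E = 8.171·10^-17 J.
N = E_total / E_photon = 1.26·10^16.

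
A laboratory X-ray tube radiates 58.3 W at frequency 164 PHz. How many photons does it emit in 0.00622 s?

Total energy: E_total = P·t = 58.3 × 0.00622 = 0.3626 J.
Per-photon energy: E = 1.087e-16 J.
N = E_total / E_photon = 3.34e15.

3.34e15 photons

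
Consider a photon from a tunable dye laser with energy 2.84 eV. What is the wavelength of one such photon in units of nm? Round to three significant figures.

437 nm

In SI units: E = 2.84 eV = 4.5502·10^-19 J.
Apply λ = hc/E: λ = 4.366·10^-7 m.
Converting to nm: λ = 436.6 nm ≈ 437 nm.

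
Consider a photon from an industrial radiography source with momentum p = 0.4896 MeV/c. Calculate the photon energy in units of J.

Convert to SI: p = 0.4896 MeV/c = 2.6166·10^-22 kg·m/s.
For a photon E = pc, so E = 7.844·10^-14 J.
So E ≈ 7.84·10^-14 J.

7.84·10^-14 J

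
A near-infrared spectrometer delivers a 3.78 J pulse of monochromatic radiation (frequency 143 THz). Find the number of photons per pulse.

Per-photon energy: E = 9.475e-20 J (from frequency = 143 THz).
N = E_total / E_photon = 3.78 J / 9.475e-20 J = 3.99e19.

3.99e19 photons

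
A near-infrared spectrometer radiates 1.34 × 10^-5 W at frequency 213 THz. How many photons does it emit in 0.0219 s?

2.08 × 10^12 photons

Total energy: E_total = P·t = 1.34 × 10^-5 × 0.0219 = 2.935 × 10^-7 J.
Per-photon energy: E = 1.411 × 10^-19 J.
N = E_total / E_photon = 2.08 × 10^12.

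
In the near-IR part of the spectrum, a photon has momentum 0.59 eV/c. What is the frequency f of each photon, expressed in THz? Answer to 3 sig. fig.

143 THz

(h = 6.62607015·10^-34 J·s, c = 2.99792458·10^8 m/s, 1 eV = 1.602176634·10^-19 J.)
First convert: p = 0.59 eV/c = 3.1531·10^-28 kg·m/s.
Apply f = pc/h: f = 1.427·10^14 Hz.
Converting to THz: f = 142.7 THz ≈ 143 THz.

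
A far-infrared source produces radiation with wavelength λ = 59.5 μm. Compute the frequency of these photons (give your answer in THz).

5.04 THz

(c = 2.99792458e8 m/s.)
First convert: λ = 59.5 μm = 5.95e-5 m.
Apply f = c/λ: f = 5.039e12 Hz.
Converting to THz: f = 5.039 THz ≈ 5.04 THz.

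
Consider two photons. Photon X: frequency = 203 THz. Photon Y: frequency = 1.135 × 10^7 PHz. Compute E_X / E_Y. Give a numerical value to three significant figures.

1.79 × 10^-8

E_X = 1.345 × 10^-19 J (from frequency = 203 THz, via E = hf).
E_Y = 7.521 × 10^-12 J (from frequency = 1.135 × 10^7 PHz, via E = hf).
Ratio = 1.345 × 10^-19 / 7.521 × 10^-12 = 1.79 × 10^-8.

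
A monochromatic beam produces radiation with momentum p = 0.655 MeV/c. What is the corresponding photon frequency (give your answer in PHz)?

First convert: p = 0.655 MeV/c = 3.5005·10^-22 kg·m/s.
Since f = pc/h for a photon, f = 1.584·10^20 Hz.
Converting to PHz: f = 158400 PHz ≈ 1.58·10^5 PHz.

1.58·10^5 PHz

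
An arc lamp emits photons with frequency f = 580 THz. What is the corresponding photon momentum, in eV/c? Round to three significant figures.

2.40 eV/c

Take h = 6.62607015e-34 J·s, c = 2.99792458e8 m/s, 1 eV = 1.602176634e-19 J.
In SI units: f = 580 THz = 5.8e14 Hz.
The photon relation is p = hf/c, giving p = 1.282e-27 kg·m/s.
Converting to eV/c: p = 2.399 eV/c ≈ 2.40 eV/c.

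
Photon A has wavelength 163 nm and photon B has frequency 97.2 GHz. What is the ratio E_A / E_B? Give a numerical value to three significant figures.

1.89·10^4

E_A = 1.219·10^-18 J (from wavelength = 163 nm, via E = hc/λ).
E_B = 6.441·10^-23 J (from frequency = 97.2 GHz, via E = hf).
Ratio = 1.219·10^-18 / 6.441·10^-23 = 1.89·10^4.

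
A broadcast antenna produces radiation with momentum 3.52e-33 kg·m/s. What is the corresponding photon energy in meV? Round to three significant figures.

6.59e-3 meV

Apply E = pc: E = 1.055e-24 J.
Converting to meV: E = 0.006586 meV ≈ 6.59e-3 meV.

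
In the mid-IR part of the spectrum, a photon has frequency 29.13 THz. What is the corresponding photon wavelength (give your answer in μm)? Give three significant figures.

Take c = 2.99792458e8 m/s.
First convert: f = 29.13 THz = 2.913e13 Hz.
Apply λ = c/f: λ = 1.029e-5 m.
Converting to μm: λ = 10.29 μm ≈ 10.3 μm.

10.3 μm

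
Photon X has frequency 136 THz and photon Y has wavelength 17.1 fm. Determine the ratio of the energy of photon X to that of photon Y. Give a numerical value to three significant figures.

7.76 × 10^-9

E_X = 9.011 × 10^-20 J (from frequency = 136 THz, via E = hf).
E_Y = 1.162 × 10^-11 J (from wavelength = 17.1 fm, via E = hc/λ).
Ratio = 9.011 × 10^-20 / 1.162 × 10^-11 = 7.76 × 10^-9.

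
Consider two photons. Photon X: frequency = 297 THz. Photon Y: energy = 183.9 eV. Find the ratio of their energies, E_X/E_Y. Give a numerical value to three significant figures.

E_X = 1.968e-19 J (from frequency = 297 THz, via E = hf).
E_Y = 2.946e-17 J (from energy = 183.9 eV, via E given directly).
Ratio = 1.968e-19 / 2.946e-17 = 6.68e-3.

6.68e-3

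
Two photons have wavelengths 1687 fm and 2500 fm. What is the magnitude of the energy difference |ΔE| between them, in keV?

239 keV

Using E = hc/λ: E₁ = 1.1775e-13 J, E₂ = 7.9458e-14 J.
|ΔE| = |1.1775e-13 − 7.9458e-14| = 3.83e-14 J = 239 keV.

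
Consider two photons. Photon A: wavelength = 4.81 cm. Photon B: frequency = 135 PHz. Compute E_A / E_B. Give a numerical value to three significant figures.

4.62 × 10^-8

E_A = 4.130 × 10^-24 J (from wavelength = 4.81 cm, via E = hc/λ).
E_B = 8.945 × 10^-17 J (from frequency = 135 PHz, via E = hf).
Ratio = 4.130 × 10^-24 / 8.945 × 10^-17 = 4.62 × 10^-8.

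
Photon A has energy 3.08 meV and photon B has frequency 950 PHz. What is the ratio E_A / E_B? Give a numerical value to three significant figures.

7.84·10^-7

E_A = 4.935·10^-22 J (from energy = 3.08 meV, via E given directly).
E_B = 6.295·10^-16 J (from frequency = 950 PHz, via E = hf).
Ratio = 4.935·10^-22 / 6.295·10^-16 = 7.84·10^-7.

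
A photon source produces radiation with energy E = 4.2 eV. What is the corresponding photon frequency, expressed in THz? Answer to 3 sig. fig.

First convert: E = 4.2 eV = 6.7291 × 10^-19 J.
For a photon f = E/h, so f = 1.016 × 10^15 Hz.
Converting to THz: f = 1016 THz ≈ 1020 THz.

1020 THz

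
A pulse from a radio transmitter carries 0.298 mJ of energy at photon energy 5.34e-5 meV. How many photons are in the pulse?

3.48e22 photons

Per-photon energy: E = 8.556e-27 J (from energy = 5.34e-5 meV).
N = E_total / E_photon = 2.98e-4 J / 8.556e-27 J = 3.48e22.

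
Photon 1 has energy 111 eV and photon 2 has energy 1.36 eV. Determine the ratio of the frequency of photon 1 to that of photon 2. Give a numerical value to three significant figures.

81.6

f_1 = 2.684 × 10^16 Hz (from energy = 111 eV, via f = E/h).
f_2 = 3.288 × 10^14 Hz (from energy = 1.36 eV, via f = E/h).
Ratio = 2.684 × 10^16 / 3.288 × 10^14 = 81.6.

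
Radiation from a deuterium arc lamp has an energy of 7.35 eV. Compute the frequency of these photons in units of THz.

1780 THz

Convert to SI: E = 7.35 eV = 1.1776 × 10^-18 J.
Apply f = E/h: f = 1.777 × 10^15 Hz.
Converting to THz: f = 1777 THz ≈ 1780 THz.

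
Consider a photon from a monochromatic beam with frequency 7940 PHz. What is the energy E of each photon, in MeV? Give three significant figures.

Take h = 6.62607015 × 10^-34 J·s, 1 eV = 1.602176634 × 10^-19 J.
In SI units: f = 7940 PHz = 7.94 × 10^18 Hz.
Apply E = hf: E = 5.261 × 10^-15 J.
Converting to MeV: E = 0.03284 MeV ≈ 0.0328 MeV.

0.0328 MeV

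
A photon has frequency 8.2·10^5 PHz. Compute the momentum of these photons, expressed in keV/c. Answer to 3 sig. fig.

3390 keV/c

First convert: f = 8.2·10^5 PHz = 8.2·10^20 Hz.
For a photon p = hf/c, so p = 1.812·10^-21 kg·m/s.
Converting to keV/c: p = 3391 keV/c ≈ 3390 keV/c.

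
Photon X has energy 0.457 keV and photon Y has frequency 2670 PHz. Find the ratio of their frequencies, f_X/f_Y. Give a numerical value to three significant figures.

0.0414

f_X = 1.105·10^17 Hz (from energy = 0.457 keV, via f = E/h).
f_Y = 2.670·10^18 Hz (from frequency = 2670 PHz, via f given directly).
Ratio = 1.105·10^17 / 2.670·10^18 = 0.0414.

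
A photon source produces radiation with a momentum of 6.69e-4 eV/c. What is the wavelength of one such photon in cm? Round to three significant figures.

0.185 cm

First convert: p = 6.69e-4 eV/c = 3.5753e-31 kg·m/s.
Apply λ = h/p: λ = 0.001853 m.
Converting to cm: λ = 0.1853 cm ≈ 0.185 cm.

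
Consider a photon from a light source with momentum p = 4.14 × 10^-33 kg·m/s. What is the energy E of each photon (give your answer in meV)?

7.75 × 10^-3 meV

Take c = 2.99792458 × 10^8 m/s, 1 eV = 1.602176634 × 10^-19 J.
Apply E = pc: E = 1.241 × 10^-24 J.
Converting to meV: E = 0.007747 meV ≈ 7.75 × 10^-3 meV.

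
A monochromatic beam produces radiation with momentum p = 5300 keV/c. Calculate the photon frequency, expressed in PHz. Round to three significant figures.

1.28e6 PHz

(h = 6.62607015e-34 J·s, c = 2.99792458e8 m/s, 1 eV = 1.602176634e-19 J.)
Convert to SI: p = 5300 keV/c = 2.8325e-21 kg·m/s.
For a photon f = pc/h, so f = 1.282e21 Hz.
Converting to PHz: f = 1.282e6 PHz ≈ 1.28e6 PHz.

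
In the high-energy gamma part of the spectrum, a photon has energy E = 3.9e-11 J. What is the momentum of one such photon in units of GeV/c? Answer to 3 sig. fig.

0.243 GeV/c

Use c = 2.99792458e8 m/s, 1 eV = 1.602176634e-19 J.
For a photon p = E/c, so p = 1.301e-19 kg·m/s.
Converting to GeV/c: p = 0.2434 GeV/c ≈ 0.243 GeV/c.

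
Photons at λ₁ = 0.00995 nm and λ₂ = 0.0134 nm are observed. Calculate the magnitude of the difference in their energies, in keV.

Using E = hc/λ: E₁ = 1.996 × 10^-14 J, E₂ = 1.482 × 10^-14 J.
|ΔE| = |1.996 × 10^-14 − 1.482 × 10^-14| = 5.14 × 10^-15 J = 32.1 keV.

32.1 keV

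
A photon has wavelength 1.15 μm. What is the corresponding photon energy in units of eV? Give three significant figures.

In SI units: λ = 1.15 μm = 1.15e-6 m.
Apply E = hc/λ: E = 1.727e-19 J.
Converting to eV: E = 1.078 eV ≈ 1.08 eV.

1.08 eV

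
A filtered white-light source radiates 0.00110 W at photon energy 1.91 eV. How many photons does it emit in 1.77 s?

Total energy: E_total = P·t = 0.00110 × 1.77 = 0.001947 J.
Per-photon energy: E = 3.060e-19 J.
N = E_total / E_photon = 6.36e15.

6.36e15 photons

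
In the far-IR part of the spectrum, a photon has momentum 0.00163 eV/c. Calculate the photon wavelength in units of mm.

0.761 mm

Convert to SI: p = 0.00163 eV/c = 8.7112e-31 kg·m/s.
Since λ = h/p for a photon, λ = 7.606e-4 m.
Converting to mm: λ = 0.7606 mm ≈ 0.761 mm.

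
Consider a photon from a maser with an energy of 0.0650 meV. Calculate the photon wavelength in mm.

19.1 mm

(h = 6.62607015 × 10^-34 J·s, c = 2.99792458 × 10^8 m/s, 1 eV = 1.602176634 × 10^-19 J.)
First convert: E = 0.0650 meV = 1.0414 × 10^-23 J.
The photon relation is λ = hc/E, giving λ = 0.01907 m.
Converting to mm: λ = 19.07 mm ≈ 19.1 mm.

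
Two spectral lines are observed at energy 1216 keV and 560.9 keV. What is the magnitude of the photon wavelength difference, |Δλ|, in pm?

1.19 pm

Using λ = hc/E: λ₁ = 1.0196 × 10^-12 m, λ₂ = 2.2105 × 10^-12 m.
|Δλ| = |1.0196 × 10^-12 − 2.2105 × 10^-12| = 1.19 × 10^-12 m = 1.19 pm.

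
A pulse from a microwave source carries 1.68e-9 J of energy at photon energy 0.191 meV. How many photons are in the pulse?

Per-photon energy: E = 3.060e-23 J (from energy = 0.191 meV).
N = E_total / E_photon = 1.68e-9 J / 3.060e-23 J = 5.49e13.

5.49e13 photons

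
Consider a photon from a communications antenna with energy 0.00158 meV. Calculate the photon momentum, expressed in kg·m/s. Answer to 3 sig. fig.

Take c = 2.99792458 × 10^8 m/s, 1 eV = 1.602176634 × 10^-19 J.
First convert: E = 0.00158 meV = 2.5314 × 10^-25 J.
Since p = E/c for a photon, p = 8.444 × 10^-34 kg·m/s.
So p ≈ 8.44 × 10^-34 kg·m/s.

8.44 × 10^-34 kg·m/s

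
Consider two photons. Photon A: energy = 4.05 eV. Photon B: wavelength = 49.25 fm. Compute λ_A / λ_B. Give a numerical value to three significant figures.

6.22e6

λ_A = 3.061e-7 m (from energy = 4.05 eV, via λ = hc/E).
λ_B = 4.925e-14 m (from wavelength = 49.25 fm, via λ given directly).
Ratio = 3.061e-7 / 4.925e-14 = 6.22e6.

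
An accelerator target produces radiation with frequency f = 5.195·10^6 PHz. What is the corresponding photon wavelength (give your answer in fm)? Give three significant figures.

57.7 fm

In SI units: f = 5.195·10^6 PHz = 5.195·10^21 Hz.
Apply λ = c/f: λ = 5.771·10^-14 m.
Converting to fm: λ = 57.71 fm ≈ 57.7 fm.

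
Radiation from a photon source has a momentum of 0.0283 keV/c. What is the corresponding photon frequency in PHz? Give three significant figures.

6.84 PHz

First convert: p = 0.0283 keV/c = 1.5124 × 10^-26 kg·m/s.
The photon relation is f = pc/h, giving f = 6.843 × 10^15 Hz.
Converting to PHz: f = 6.843 PHz ≈ 6.84 PHz.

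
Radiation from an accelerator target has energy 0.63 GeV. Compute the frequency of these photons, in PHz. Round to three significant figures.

1.52 × 10^8 PHz

In SI units: E = 0.63 GeV = 1.0094 × 10^-10 J.
The photon relation is f = E/h, giving f = 1.523 × 10^23 Hz.
Converting to PHz: f = 1.523 × 10^8 PHz ≈ 1.52 × 10^8 PHz.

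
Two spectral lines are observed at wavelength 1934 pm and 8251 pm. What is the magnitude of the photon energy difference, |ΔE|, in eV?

Using E = hc/λ: E₁ = 1.0271e-16 J, E₂ = 2.4075e-17 J.
|ΔE| = |1.0271e-16 − 2.4075e-17| = 7.86e-17 J = 491 eV.

491 eV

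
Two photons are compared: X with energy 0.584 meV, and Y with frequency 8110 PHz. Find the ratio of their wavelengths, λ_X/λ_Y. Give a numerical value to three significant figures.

5.74e7

λ_X = 0.002123 m (from energy = 0.584 meV, via λ = hc/E).
λ_Y = 3.697e-11 m (from frequency = 8110 PHz, via λ = c/f).
Ratio = 0.002123 / 3.697e-11 = 5.74e7.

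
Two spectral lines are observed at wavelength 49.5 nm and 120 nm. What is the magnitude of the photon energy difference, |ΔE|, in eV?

14.7 eV

Using E = hc/λ: E₁ = 4.013 × 10^-18 J, E₂ = 1.655 × 10^-18 J.
|ΔE| = |4.013 × 10^-18 − 1.655 × 10^-18| = 2.36 × 10^-18 J = 14.7 eV.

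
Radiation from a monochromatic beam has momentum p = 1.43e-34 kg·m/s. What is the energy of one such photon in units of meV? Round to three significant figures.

2.68e-4 meV

(c = 2.99792458e8 m/s, 1 eV = 1.602176634e-19 J.)
For a photon E = pc, so E = 4.287e-26 J.
Converting to meV: E = 2.676e-4 meV ≈ 2.68e-4 meV.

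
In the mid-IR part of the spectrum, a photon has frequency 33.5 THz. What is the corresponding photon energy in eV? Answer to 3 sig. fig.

0.139 eV

Take h = 6.62607015 × 10^-34 J·s, 1 eV = 1.602176634 × 10^-19 J.
In SI units: f = 33.5 THz = 3.35 × 10^13 Hz.
Apply E = hf: E = 2.220 × 10^-20 J.
Converting to eV: E = 0.1385 eV ≈ 0.139 eV.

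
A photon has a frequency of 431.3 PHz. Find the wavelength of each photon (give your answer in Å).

Convert to SI: f = 431.3 PHz = 4.313 × 10^17 Hz.
For a photon λ = c/f, so λ = 6.951 × 10^-10 m.
Converting to Å: λ = 6.951 Å ≈ 6.95 Å.

6.95 Å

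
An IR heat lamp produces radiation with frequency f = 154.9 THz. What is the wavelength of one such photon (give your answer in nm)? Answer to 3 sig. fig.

First convert: f = 154.9 THz = 1.549 × 10^14 Hz.
For a photon λ = c/f, so λ = 1.935 × 10^-6 m.
Converting to nm: λ = 1935 nm ≈ 1940 nm.

1940 nm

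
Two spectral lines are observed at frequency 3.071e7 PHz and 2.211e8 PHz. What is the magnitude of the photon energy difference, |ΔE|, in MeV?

Using E = hf: E₁ = 2.0349e-11 J, E₂ = 1.4650e-10 J.
|ΔE| = |2.0349e-11 − 1.4650e-10| = 1.26e-10 J = 787 MeV.

787 MeV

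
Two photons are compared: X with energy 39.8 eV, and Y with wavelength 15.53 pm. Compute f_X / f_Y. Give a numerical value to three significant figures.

f_X = 9.624 × 10^15 Hz (from energy = 39.8 eV, via f = E/h).
f_Y = 1.930 × 10^19 Hz (from wavelength = 15.53 pm, via f = c/λ).
Ratio = 9.624 × 10^15 / 1.930 × 10^19 = 4.99 × 10^-4.

4.99 × 10^-4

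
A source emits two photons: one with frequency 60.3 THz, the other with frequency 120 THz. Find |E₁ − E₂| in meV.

247 meV

Using E = hf: E₁ = 3.996e-20 J, E₂ = 7.951e-20 J.
|ΔE| = |3.996e-20 − 7.951e-20| = 3.96e-20 J = 247 meV.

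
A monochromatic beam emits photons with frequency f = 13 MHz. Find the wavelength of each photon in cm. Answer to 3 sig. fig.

Convert to SI: f = 13 MHz = 1.3e7 Hz.
Apply λ = c/f: λ = 23.06 m.
Converting to cm: λ = 2306 cm ≈ 2310 cm.

2310 cm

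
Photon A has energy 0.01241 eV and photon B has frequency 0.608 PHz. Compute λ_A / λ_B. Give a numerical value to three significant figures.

λ_A = 9.991 × 10^-5 m (from energy = 0.01241 eV, via λ = hc/E).
λ_B = 4.931 × 10^-7 m (from frequency = 0.608 PHz, via λ = c/f).
Ratio = 9.991 × 10^-5 / 4.931 × 10^-7 = 203.

203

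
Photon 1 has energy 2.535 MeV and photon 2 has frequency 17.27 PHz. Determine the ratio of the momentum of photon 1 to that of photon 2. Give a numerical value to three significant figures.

p_1 = 1.355 × 10^-21 kg·m/s (from energy = 2.535 MeV, via p = E/c).
p_2 = 3.817 × 10^-26 kg·m/s (from frequency = 17.27 PHz, via p = hf/c).
Ratio = 1.355 × 10^-21 / 3.817 × 10^-26 = 3.55 × 10^4.

3.55 × 10^4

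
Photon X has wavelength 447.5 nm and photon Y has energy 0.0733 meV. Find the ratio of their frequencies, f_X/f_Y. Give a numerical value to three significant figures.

f_X = 6.699·10^14 Hz (from wavelength = 447.5 nm, via f = c/λ).
f_Y = 1.772·10^10 Hz (from energy = 0.0733 meV, via f = E/h).
Ratio = 6.699·10^14 / 1.772·10^10 = 3.78·10^4.

3.78·10^4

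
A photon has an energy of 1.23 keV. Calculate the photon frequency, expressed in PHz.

297 PHz

Use h = 6.62607015e-34 J·s, 1 eV = 1.602176634e-19 J.
Convert to SI: E = 1.23 keV = 1.9707e-16 J.
For a photon f = E/h, so f = 2.974e17 Hz.
Converting to PHz: f = 297.4 PHz ≈ 297 PHz.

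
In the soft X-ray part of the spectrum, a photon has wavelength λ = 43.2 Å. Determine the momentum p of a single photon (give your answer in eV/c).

Use h = 6.62607015 × 10^-34 J·s, c = 2.99792458 × 10^8 m/s, 1 eV = 1.602176634 × 10^-19 J.
Convert to SI: λ = 43.2 Å = 4.32 × 10^-9 m.
Apply p = h/λ: p = 1.534 × 10^-25 kg·m/s.
Converting to eV/c: p = 287.0 eV/c ≈ 287 eV/c.

287 eV/c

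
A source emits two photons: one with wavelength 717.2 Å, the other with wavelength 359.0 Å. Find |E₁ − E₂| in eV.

17.2 eV

Using E = hc/λ: E₁ = 2.7697·10^-18 J, E₂ = 5.5333·10^-18 J.
|ΔE| = |2.7697·10^-18 − 5.5333·10^-18| = 2.76·10^-18 J = 17.2 eV.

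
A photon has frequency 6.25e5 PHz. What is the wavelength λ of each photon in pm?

Take c = 2.99792458e8 m/s.
Convert to SI: f = 6.25e5 PHz = 6.25e20 Hz.
Apply λ = c/f: λ = 4.797e-13 m.
Converting to pm: λ = 0.4797 pm ≈ 0.480 pm.

0.480 pm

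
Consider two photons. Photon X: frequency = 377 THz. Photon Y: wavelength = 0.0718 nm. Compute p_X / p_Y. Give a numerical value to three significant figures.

9.03e-5

p_X = 8.333e-28 kg·m/s (from frequency = 377 THz, via p = hf/c).
p_Y = 9.229e-24 kg·m/s (from wavelength = 0.0718 nm, via p = h/λ).
Ratio = 8.333e-28 / 9.229e-24 = 9.03e-5.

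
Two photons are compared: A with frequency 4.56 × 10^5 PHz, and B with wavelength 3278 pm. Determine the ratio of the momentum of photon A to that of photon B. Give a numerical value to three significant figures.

p_A = 1.008 × 10^-21 kg·m/s (from frequency = 4.56 × 10^5 PHz, via p = hf/c).
p_B = 2.021 × 10^-25 kg·m/s (from wavelength = 3278 pm, via p = h/λ).
Ratio = 1.008 × 10^-21 / 2.021 × 10^-25 = 4990.

4990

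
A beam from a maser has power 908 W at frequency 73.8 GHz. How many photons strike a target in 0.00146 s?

Total energy: E_total = P·t = 908 × 0.00146 = 1.326 J.
Per-photon energy: E = 4.890e-23 J.
N = E_total / E_photon = 2.71e22.

2.71e22 photons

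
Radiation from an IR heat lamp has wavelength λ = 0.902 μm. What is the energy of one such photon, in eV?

Convert to SI: λ = 0.902 μm = 9.02 × 10^-7 m.
Apply E = hc/λ: E = 2.202 × 10^-19 J.
Converting to eV: E = 1.375 eV ≈ 1.37 eV.

1.37 eV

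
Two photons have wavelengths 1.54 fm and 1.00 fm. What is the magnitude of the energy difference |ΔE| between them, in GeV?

0.435 GeV

Using E = hc/λ: E₁ = 1.290 × 10^-10 J, E₂ = 1.986 × 10^-10 J.
|ΔE| = |1.290 × 10^-10 − 1.986 × 10^-10| = 6.97 × 10^-11 J = 0.435 GeV.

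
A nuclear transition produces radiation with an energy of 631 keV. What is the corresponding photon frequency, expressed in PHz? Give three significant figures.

1.53e5 PHz

(h = 6.62607015e-34 J·s, 1 eV = 1.602176634e-19 J.)
Convert to SI: E = 631 keV = 1.0110e-13 J.
For a photon f = E/h, so f = 1.526e20 Hz.
Converting to PHz: f = 152600 PHz ≈ 1.53e5 PHz.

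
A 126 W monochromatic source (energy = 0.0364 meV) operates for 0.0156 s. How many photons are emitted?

Total energy: E_total = P·t = 126 × 0.0156 = 1.966 J.
Per-photon energy: E = 5.832 × 10^-24 J.
N = E_total / E_photon = 3.37 × 10^23.

3.37 × 10^23 photons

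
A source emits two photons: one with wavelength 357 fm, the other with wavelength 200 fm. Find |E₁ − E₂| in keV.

2730 keV

Using E = hc/λ: E₁ = 5.564e-13 J, E₂ = 9.932e-13 J.
|ΔE| = |5.564e-13 − 9.932e-13| = 4.37e-13 J = 2730 keV.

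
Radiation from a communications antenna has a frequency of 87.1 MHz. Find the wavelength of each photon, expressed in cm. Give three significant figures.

Use c = 2.99792458 × 10^8 m/s.
Convert to SI: f = 87.1 MHz = 8.71 × 10^7 Hz.
For a photon λ = c/f, so λ = 3.442 m.
Converting to cm: λ = 344.2 cm ≈ 344 cm.

344 cm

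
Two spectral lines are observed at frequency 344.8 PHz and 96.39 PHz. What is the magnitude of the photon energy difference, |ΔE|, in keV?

1.03 keV

Using E = hf: E₁ = 2.2847e-16 J, E₂ = 6.3869e-17 J.
|ΔE| = |2.2847e-16 − 6.3869e-17| = 1.65e-16 J = 1.03 keV.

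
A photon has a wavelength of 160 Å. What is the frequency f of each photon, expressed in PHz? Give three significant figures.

18.7 PHz

Take c = 2.99792458e8 m/s.
First convert: λ = 160 Å = 1.6e-8 m.
Apply f = c/λ: f = 1.874e16 Hz.
Converting to PHz: f = 18.74 PHz ≈ 18.7 PHz.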